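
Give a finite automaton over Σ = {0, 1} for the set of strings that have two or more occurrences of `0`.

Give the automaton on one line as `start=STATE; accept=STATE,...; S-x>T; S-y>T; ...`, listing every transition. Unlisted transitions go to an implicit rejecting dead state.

Count `0`s, saturating at 3: states q0 through q2 mean 0 through 2 `0`s seen; q3 means more than 2. Each `0` increments (capped at q3); other symbols loop. Accept from {q2, q3}.
        0   1  
>  q0   q1  q0 
   q1   q2  q1 
 * q2   q3  q2 
 * q3   q3  q3 
(> = start, * = accepting)

start=q0; accept=q2,q3; q0-0>q1; q0-1>q0; q1-0>q2; q1-1>q1; q2-0>q3; q2-1>q2; q3-0>q3; q3-1>q3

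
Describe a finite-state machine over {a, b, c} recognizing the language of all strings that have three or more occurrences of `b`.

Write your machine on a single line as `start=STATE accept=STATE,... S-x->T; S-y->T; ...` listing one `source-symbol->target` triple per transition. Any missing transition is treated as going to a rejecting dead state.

start=q0; accept=q3,q4; q0-a->q0; q0-b->q1; q0-c->q0; q1-a->q1; q1-b->q2; q1-c->q1; q2-a->q2; q2-b->q3; q2-c->q2; q3-a->q3; q3-b->q4; q3-c->q3; q4-a->q4; q4-b->q4; q4-c->q4

Count `b`s, saturating at 4: states q0 through q3 mean 0 through 3 `b`s seen; q4 means more than 3. Each `b` increments (capped at q4); other symbols loop. Accept from {q3, q4}.
        a   b   c  
>  q0   q0  q1  q0 
   q1   q1  q2  q1 
   q2   q2  q3  q2 
 * q3   q3  q4  q3 
 * q4   q4  q4  q4 
(> = start, * = accepting)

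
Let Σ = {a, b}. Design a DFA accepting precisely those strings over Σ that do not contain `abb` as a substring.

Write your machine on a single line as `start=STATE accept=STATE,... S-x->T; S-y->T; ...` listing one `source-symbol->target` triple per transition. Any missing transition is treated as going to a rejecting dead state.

start=q0; accept=q0,q1,q2; q0-a->q1; q0-b->q0; q1-a->q1; q1-b->q2; q2-a->q1; q2-b->q3; q3-a->q3; q3-b->q3

Track partial matches of the forbidden pattern `abb`. State q3 is a dead state reached once `abb` has occurred; every other state accepts. q0 means no part of `abb` is currently matched.
A 4-state machine:
        a   b  
>* q0   q1  q0 
 * q1   q1  q2 
 * q2   q1  q3 
   q3   q3  q3 
(> = start, * = accepting)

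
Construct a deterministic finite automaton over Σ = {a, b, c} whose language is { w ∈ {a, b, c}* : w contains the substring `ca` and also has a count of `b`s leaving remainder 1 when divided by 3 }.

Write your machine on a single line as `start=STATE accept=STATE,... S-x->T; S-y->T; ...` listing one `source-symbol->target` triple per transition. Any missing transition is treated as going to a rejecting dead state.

start=q0; accept=q7; q0-a->q0; q0-b->q1; q0-c->q2; q1-a->q1; q1-b->q3; q1-c->q4; q2-a->q5; q2-b->q1; q2-c->q2; q3-a->q3; q3-b->q0; q3-c->q6; q4-a->q7; q4-b->q3; q4-c->q4; q5-a->q5; q5-b->q7; q5-c->q5; q6-a->q8; q6-b->q0; q6-c->q6; q7-a->q7; q7-b->q8; q7-c->q7; q8-a->q8; q8-b->q5; q8-c->q8

Handle the two conditions separately and then intersect. The first has 3 states tracking whether and how much of `ca` has been seen; the second has 3 states tracking the count of `b`s modulo 3. A product state is a pair (one from each), accepting exactly when both do.
9 states suffice.
        a   b   c  
>  q0   q0  q1  q2 
   q1   q1  q3  q4 
   q2   q5  q1  q2 
   q3   q3  q0  q6 
   q4   q7  q3  q4 
   q5   q5  q7  q5 
   q6   q8  q0  q6 
 * q7   q7  q8  q7 
   q8   q8  q5  q8 
(> = start, * = accepting)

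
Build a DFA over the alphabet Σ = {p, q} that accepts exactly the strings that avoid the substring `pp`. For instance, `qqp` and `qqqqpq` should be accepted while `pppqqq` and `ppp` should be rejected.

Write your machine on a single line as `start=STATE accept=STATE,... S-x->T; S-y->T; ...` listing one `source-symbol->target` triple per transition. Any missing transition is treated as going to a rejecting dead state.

start=s0; accept=s0,s1; s0-p->s1; s0-q->s0; s1-p->s2; s1-q->s0; s2-p->s2; s2-q->s2

This is the complement of 'contains `pp`'. Use the same substring-matching states — s0 through s2 holding how much of `pp` has just been matched — but flip the accepting set: everything except the trap s2 accepts.
        p   q  
>* s0   s1  s0 
 * s1   s2  s0 
   s2   s2  s2 
(> = start, * = accepting)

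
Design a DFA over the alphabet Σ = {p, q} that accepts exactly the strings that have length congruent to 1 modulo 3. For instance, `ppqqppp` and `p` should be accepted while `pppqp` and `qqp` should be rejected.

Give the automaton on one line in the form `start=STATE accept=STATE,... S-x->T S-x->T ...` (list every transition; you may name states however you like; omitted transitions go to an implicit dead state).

start=A accept=B A-p->B A-q->B B-p->C B-q->C C-p->A C-q->A

Only the length mod 3 matters, so use a 3-cycle: from any state, every input symbol moves to the next state, wrapping C back to A. Mark B accepting.
3 states suffice.
       p  q 
>  A   B  B 
 * B   C  C 
   C   A  A 
(> = start, * = accepting)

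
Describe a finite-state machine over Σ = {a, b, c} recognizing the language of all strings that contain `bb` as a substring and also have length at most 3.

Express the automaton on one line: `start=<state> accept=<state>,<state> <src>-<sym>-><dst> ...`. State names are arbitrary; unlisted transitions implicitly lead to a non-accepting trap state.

Run two small machines in parallel and take their product. One (3 states) tracks whether and how much of `bb` has been seen; the other (5 states) tracks the input length, saturating at 4. Each combined state is a pair, one component from each; accept when both components accept. After merging equivalent states the machine shrinks.
With 7 states:
        a   b   c  
>  q0   q1  q2  q1 
   q1   q3  q4  q3 
   q2   q3  q5  q3 
   q3   q3  q3  q3 
   q4   q3  q6  q3 
 * q5   q6  q6  q6 
 * q6   q3  q3  q3 
(> = start, * = accepting)

start=q0 accept=q5,q6 q0-a->q1 q0-b->q2 q0-c->q1 q1-a->q3 q1-b->q4 q1-c->q3 q2-a->q3 q2-b->q5 q2-c->q3 q3-a->q3 q3-b->q3 q3-c->q3 q4-a->q3 q4-b->q6 q4-c->q3 q5-a->q6 q5-b->q6 q5-c->q6 q6-a->q3 q6-b->q3 q6-c->q3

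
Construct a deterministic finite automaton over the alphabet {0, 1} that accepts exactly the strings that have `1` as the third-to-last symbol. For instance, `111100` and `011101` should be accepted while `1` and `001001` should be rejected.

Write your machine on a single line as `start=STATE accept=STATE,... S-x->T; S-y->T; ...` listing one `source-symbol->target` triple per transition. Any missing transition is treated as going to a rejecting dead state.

A DFA must remember the last 3 symbols (since which symbol is third-to-last isn't known until the input ends). Use one state per possible window of the last ≤3 symbols; accept from those whose window starts with `1`.
15 states suffice.
          0    1  
>  S0     S1   S2 
   S1     S3   S4 
   S2     S5   S6 
   S3     S7   S8 
   S4     S9  S10 
   S5    S11  S12 
   S6    S13  S14 
   S7     S7   S8 
   S8     S9  S10 
   S9    S11  S12 
   S10   S13  S14 
 * S11    S7   S8 
 * S12    S9  S10 
 * S13   S11  S12 
 * S14   S13  S14 
(> = start, * = accepting)

start=S0; accept=S11,S12,S13,S14; S0-0->S1; S0-1->S2; S1-0->S3; S1-1->S4; S2-0->S5; S2-1->S6; S3-0->S7; S3-1->S8; S4-0->S9; S4-1->S10; S5-0->S11; S5-1->S12; S6-0->S13; S6-1->S14; S7-0->S7; S7-1->S8; S8-0->S9; S8-1->S10; S9-0->S11; S9-1->S12; S10-0->S13; S10-1->S14; S11-0->S7; S11-1->S8; S12-0->S9; S12-1->S10; S13-0->S11; S13-1->S12; S14-0->S13; S14-1->S14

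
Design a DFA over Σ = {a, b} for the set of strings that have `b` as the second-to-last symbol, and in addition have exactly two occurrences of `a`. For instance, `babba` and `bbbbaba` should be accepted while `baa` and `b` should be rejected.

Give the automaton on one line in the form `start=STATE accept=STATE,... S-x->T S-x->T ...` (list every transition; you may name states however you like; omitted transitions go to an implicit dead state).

Run two small machines in parallel and take their product. The first has 7 states tracking the last 2 symbols read; the second has 4 states tracking the count of `a`s, saturating at 3. A product state is a pair (one from each), accepting exactly when both do.
A 15-state machine:
          a    b  
>  q0     q1   q2 
   q1     q3   q4 
   q2     q5   q6 
   q3     q7   q8 
   q4     q9  q10 
   q5     q3   q4 
   q6     q5   q6 
   q7     q7  q11 
   q8    q12  q13 
 * q9     q7   q8 
   q10    q9  q10 
   q11   q12  q14 
   q12    q7  q11 
 * q13   q12  q13 
   q14   q12  q14 
(> = start, * = accepting)

start=q0 accept=q9,q13 q0-a->q1 q0-b->q2 q1-a->q3 q1-b->q4 q2-a->q5 q2-b->q6 q3-a->q7 q3-b->q8 q4-a->q9 q4-b->q10 q5-a->q3 q5-b->q4 q6-a->q5 q6-b->q6 q7-a->q7 q7-b->q11 q8-a->q12 q8-b->q13 q9-a->q7 q9-b->q8 q10-a->q9 q10-b->q10 q11-a->q12 q11-b->q14 q12-a->q7 q12-b->q11 q13-a->q12 q13-b->q13 q14-a->q12 q14-b->q14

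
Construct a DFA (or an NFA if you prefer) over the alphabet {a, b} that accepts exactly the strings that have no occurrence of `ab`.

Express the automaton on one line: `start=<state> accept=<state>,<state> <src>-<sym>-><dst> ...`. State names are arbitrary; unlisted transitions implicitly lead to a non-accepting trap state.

start=s0 accept=s0,s1 s0-a->s1 s0-b->s0 s1-a->s1 s1-b->s2 s2-a->s2 s2-b->s2

This is the complement of 'contains `ab`'. Use the same substring-matching states — s0 through s2 holding how much of `ab` has just been matched — but flip the accepting set: everything except the trap s2 accepts.
        a   b  
>* s0   s1  s0 
 * s1   s1  s2 
   s2   s2  s2 
(> = start, * = accepting)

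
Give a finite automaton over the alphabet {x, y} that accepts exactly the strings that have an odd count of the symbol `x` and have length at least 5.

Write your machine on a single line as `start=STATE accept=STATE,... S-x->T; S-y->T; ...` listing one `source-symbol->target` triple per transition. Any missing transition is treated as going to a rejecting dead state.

start=q0; accept=q9,q12; q0-x->q1; q0-y->q2; q1-x->q3; q1-y->q4; q2-x->q4; q2-y->q3; q3-x->q5; q3-y->q6; q4-x->q6; q4-y->q5; q5-x->q7; q5-y->q8; q6-x->q8; q6-y->q7; q7-x->q9; q7-y->q10; q8-x->q10; q8-y->q9; q9-x->q11; q9-y->q12; q10-x->q12; q10-y->q11; q11-x->q12; q11-y->q11; q12-x->q11; q12-y->q12

Build one automaton per condition and run them in lockstep. One (2 states) tracks the count of `x`s modulo 2; the other (7 states) tracks the input length, saturating at 6. Each combined state is a pair, one component from each; accept when both components accept.
A 13-state machine:
          x    y  
>  q0     q1   q2 
   q1     q3   q4 
   q2     q4   q3 
   q3     q5   q6 
   q4     q6   q5 
   q5     q7   q8 
   q6     q8   q7 
   q7     q9  q10 
   q8    q10   q9 
 * q9    q11  q12 
   q10   q12  q11 
   q11   q12  q11 
 * q12   q11  q12 
(> = start, * = accepting)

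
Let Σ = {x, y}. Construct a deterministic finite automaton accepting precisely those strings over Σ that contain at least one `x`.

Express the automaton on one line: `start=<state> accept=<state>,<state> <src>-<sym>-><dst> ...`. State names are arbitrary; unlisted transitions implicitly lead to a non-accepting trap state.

Count `x`s, saturating at 2: state q0 means no `x` yet, q1 means one `x` seen, q2 means more than one. Each `x` increments (capped at q2); other symbols loop. Accept from {q1, q2}.
3 states suffice.
        x   y  
>  q0   q1  q0 
 * q1   q2  q1 
 * q2   q2  q2 
(> = start, * = accepting)

start=q0 accept=q1,q2 q0-x->q1 q0-y->q0 q1-x->q2 q1-y->q1 q2-x->q2 q2-y->q2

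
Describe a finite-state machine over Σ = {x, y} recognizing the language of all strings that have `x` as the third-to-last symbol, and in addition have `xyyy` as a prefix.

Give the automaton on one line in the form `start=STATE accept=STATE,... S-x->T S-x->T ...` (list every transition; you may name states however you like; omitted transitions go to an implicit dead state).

Handle the two conditions separately and then intersect. The first has 15 states tracking the last 3 symbols read; the second has 6 states tracking whether the input so far still matches the prefix `xyyy`. A product state is a pair (one from each), accepting exactly when both do.
24 states suffice.
          x    y  
>  q0     q1   q2 
   q1     q3   q4 
   q2     q5   q6 
   q3     q7   q8 
   q4     q9  q10 
   q5    q11  q12 
   q6    q13  q14 
   q7     q7   q8 
   q8     q9  q15 
   q9    q11  q12 
   q10   q13  q16 
   q11    q7   q8 
   q12    q9  q15 
   q13   q11  q12 
   q14   q13  q14 
   q15   q13  q14 
   q16   q17  q16 
   q17   q18  q19 
   q18   q20  q21 
   q19   q22  q23 
 * q20   q20  q21 
 * q21   q22  q23 
 * q22   q18  q19 
 * q23   q17  q16 
(> = start, * = accepting)

start=q0 accept=q20,q21,q22,q23 q0-x->q1 q0-y->q2 q1-x->q3 q1-y->q4 q2-x->q5 q2-y->q6 q3-x->q7 q3-y->q8 q4-x->q9 q4-y->q10 q5-x->q11 q5-y->q12 q6-x->q13 q6-y->q14 q7-x->q7 q7-y->q8 q8-x->q9 q8-y->q15 q9-x->q11 q9-y->q12 q10-x->q13 q10-y->q16 q11-x->q7 q11-y->q8 q12-x->q9 q12-y->q15 q13-x->q11 q13-y->q12 q14-x->q13 q14-y->q14 q15-x->q13 q15-y->q14 q16-x->q17 q16-y->q16 q17-x->q18 q17-y->q19 q18-x->q20 q18-y->q21 q19-x->q22 q19-y->q23 q20-x->q20 q20-y->q21 q21-x->q22 q21-y->q23 q22-x->q18 q22-y->q19 q23-x->q17 q23-y->q16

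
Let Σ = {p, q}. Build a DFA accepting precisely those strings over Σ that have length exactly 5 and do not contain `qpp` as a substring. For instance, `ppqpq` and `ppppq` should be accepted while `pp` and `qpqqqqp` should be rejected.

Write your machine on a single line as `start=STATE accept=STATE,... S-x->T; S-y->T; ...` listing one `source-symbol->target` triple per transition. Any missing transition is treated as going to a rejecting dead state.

start=s0; accept=s14,s15,s16; s0-p->s1; s0-q->s2; s1-p->s3; s1-q->s4; s2-p->s5; s2-q->s4; s3-p->s6; s3-q->s7; s4-p->s8; s4-q->s7; s5-p->s9; s5-q->s7; s6-p->s10; s6-q->s11; s7-p->s12; s7-q->s11; s8-p->s13; s8-q->s11; s9-p->s13; s9-q->s13; s10-p->s14; s10-q->s15; s11-p->s16; s11-q->s15; s12-p->s17; s12-q->s15; s13-p->s17; s13-q->s17; s14-p->s18; s14-q->s19; s15-p->s20; s15-q->s19; s16-p->s21; s16-q->s19; s17-p->s21; s17-q->s21; s18-p->s18; s18-q->s19; s19-p->s20; s19-q->s19; s20-p->s21; s20-q->s19; s21-p->s21; s21-q->s21

Build one automaton per condition and run them in lockstep. One (7 states) tracks the input length, saturating at 6; the other (4 states) tracks partial matches of the forbidden pattern `qpp`. Each combined state is a pair, one component from each; accept when both components accept.
A 22-state machine:
          p    q  
>  s0     s1   s2 
   s1     s3   s4 
   s2     s5   s4 
   s3     s6   s7 
   s4     s8   s7 
   s5     s9   s7 
   s6    s10  s11 
   s7    s12  s11 
   s8    s13  s11 
   s9    s13  s13 
   s10   s14  s15 
   s11   s16  s15 
   s12   s17  s15 
   s13   s17  s17 
 * s14   s18  s19 
 * s15   s20  s19 
 * s16   s21  s19 
   s17   s21  s21 
   s18   s18  s19 
   s19   s20  s19 
   s20   s21  s19 
   s21   s21  s21 
(> = start, * = accepting)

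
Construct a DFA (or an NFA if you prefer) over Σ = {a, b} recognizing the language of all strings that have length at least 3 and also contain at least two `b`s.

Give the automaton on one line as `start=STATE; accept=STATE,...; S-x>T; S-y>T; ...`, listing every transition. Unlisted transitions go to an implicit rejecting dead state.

start=S0; accept=S8,S9,S12,S13; S0-a>S1; S0-b>S2; S1-a>S3; S1-b>S4; S2-a>S4; S2-b>S5; S3-a>S6; S3-b>S7; S4-a>S7; S4-b>S8; S5-a>S8; S5-b>S9; S6-a>S10; S6-b>S11; S7-a>S11; S7-b>S12; S8-a>S12; S8-b>S13; S9-a>S13; S9-b>S13; S10-a>S10; S10-b>S11; S11-a>S11; S11-b>S12; S12-a>S12; S12-b>S13; S13-a>S13; S13-b>S13

Build one automaton per condition and run them in lockstep. The first has 5 states tracking the input length, saturating at 4; the second has 4 states tracking the count of `b`s, saturating at 3. A product state is a pair (one from each), accepting exactly when both do.
          a    b  
>  S0     S1   S2 
   S1     S3   S4 
   S2     S4   S5 
   S3     S6   S7 
   S4     S7   S8 
   S5     S8   S9 
   S6    S10  S11 
   S7    S11  S12 
 * S8    S12  S13 
 * S9    S13  S13 
   S10   S10  S11 
   S11   S11  S12 
 * S12   S12  S13 
 * S13   S13  S13 
(> = start, * = accepting)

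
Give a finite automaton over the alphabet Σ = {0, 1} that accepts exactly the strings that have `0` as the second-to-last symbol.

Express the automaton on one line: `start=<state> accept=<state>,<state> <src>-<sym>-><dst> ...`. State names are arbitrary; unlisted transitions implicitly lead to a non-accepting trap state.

start=q0 accept=q3,q4 q0-0->q1 q0-1->q2 q1-0->q3 q1-1->q4 q2-0->q5 q2-1->q6 q3-0->q3 q3-1->q4 q4-0->q5 q4-1->q6 q5-0->q3 q5-1->q4 q6-0->q5 q6-1->q6

Because acceptance depends on a position counted from the end, the machine has to buffer the most recent 2 symbols. Make each state the string of the last up-to-2 symbols read; on input `x` shift the window left and append `x`. Accept when the buffered window has length 2 and begins with `0`.
        0   1  
>  q0   q1  q2 
   q1   q3  q4 
   q2   q5  q6 
 * q3   q3  q4 
 * q4   q5  q6 
   q5   q3  q4 
   q6   q5  q6 
(> = start, * = accepting)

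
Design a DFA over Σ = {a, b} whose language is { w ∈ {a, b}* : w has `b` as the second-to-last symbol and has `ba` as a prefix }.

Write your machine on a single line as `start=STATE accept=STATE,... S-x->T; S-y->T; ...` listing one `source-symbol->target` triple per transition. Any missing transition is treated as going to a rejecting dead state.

Run two small machines in parallel and take their product. One (7 states) tracks the last 2 symbols read; the other (4 states) tracks whether the input so far still matches the prefix `ba`. Each combined state is a pair, one component from each; accept when both components accept. Equivalent product states are then merged.
A 7-state machine:
        a   b  
>  q0   q1  q2 
   q1   q1  q1 
   q2   q3  q1 
 * q3   q4  q5 
   q4   q4  q5 
   q5   q3  q6 
 * q6   q3  q6 
(> = start, * = accepting)

start=q0; accept=q3,q6; q0-a->q1; q0-b->q2; q1-a->q1; q1-b->q1; q2-a->q3; q2-b->q1; q3-a->q4; q3-b->q5; q4-a->q4; q4-b->q5; q5-a->q3; q5-b->q6; q6-a->q3; q6-b->q6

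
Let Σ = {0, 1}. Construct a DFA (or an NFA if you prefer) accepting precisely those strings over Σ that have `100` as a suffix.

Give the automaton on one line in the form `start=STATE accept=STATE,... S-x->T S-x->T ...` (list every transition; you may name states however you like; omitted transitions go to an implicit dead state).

start=q0 accept=q3 q0-0->q0 q0-1->q1 q1-0->q2 q1-1->q1 q2-0->q3 q2-1->q1 q3-0->q0 q3-1->q1

Let each state record the length of the longest suffix of the input read so far that is also a prefix of `100`. q1 means the last symbol is `1`; q2 means the last 2 symbols are `10`; q3 means the last 3 symbols are `100`. Accept only at q3, where the string currently ends in `100`.
With 4 states:
        0   1  
>  q0   q0  q1 
   q1   q2  q1 
   q2   q3  q1 
 * q3   q0  q1 
(> = start, * = accepting)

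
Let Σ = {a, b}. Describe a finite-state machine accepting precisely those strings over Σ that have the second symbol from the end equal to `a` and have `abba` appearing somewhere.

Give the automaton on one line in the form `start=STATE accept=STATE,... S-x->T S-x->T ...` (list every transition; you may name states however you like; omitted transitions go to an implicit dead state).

start=S0 accept=S5,S6 S0-a->S1 S0-b->S0 S1-a->S1 S1-b->S2 S2-a->S1 S2-b->S3 S3-a->S4 S3-b->S0 S4-a->S5 S4-b->S6 S5-a->S5 S5-b->S6 S6-a->S4 S6-b->S7 S7-a->S4 S7-b->S7

Run two small machines in parallel and take their product. One (7 states) tracks the last 2 symbols read; the other (5 states) tracks whether and how much of `abba` has been seen. Each combined state is a pair, one component from each; accept when both components accept. Equivalent product states are then merged.
8 states suffice.
        a   b  
>  S0   S1  S0 
   S1   S1  S2 
   S2   S1  S3 
   S3   S4  S0 
   S4   S5  S6 
 * S5   S5  S6 
 * S6   S4  S7 
   S7   S4  S7 
(> = start, * = accepting)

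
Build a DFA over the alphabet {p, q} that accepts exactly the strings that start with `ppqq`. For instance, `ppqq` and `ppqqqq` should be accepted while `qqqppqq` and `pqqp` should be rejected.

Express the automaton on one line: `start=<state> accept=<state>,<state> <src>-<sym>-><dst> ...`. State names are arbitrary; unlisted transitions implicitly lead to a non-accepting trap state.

start=A accept=E A-p->B A-q->F B-p->C B-q->F C-p->F C-q->D D-p->F D-q->E E-p->E E-q->E F-p->F F-q->F

Walk along `ppqq` while the input agrees: from A take `p` to B, and so on. Any deviation drops to the rejecting sink F. Once E is reached the prefix is confirmed and every continuation is accepted.
       p  q 
>  A   B  F 
   B   C  F 
   C   F  D 
   D   F  E 
 * E   E  E 
   F   F  F 
(> = start, * = accepting)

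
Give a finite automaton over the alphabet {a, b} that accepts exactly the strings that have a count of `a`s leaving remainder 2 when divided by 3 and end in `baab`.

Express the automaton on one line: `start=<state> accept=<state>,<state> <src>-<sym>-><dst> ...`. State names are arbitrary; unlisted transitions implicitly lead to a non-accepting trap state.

Run two small machines in parallel and take their product. The first has 3 states tracking the count of `a`s modulo 3; the second has 5 states tracking how much of the suffix `baab` has currently been matched. A product state is a pair (one from each), accepting exactly when both do. Minimizing collapses redundant product states.
With 7 states:
        a   b  
>  q0   q1  q2 
   q1   q3  q1 
   q2   q4  q2 
   q3   q0  q3 
   q4   q5  q1 
   q5   q0  q6 
 * q6   q0  q3 
(> = start, * = accepting)

start=q0 accept=q6 q0-a->q1 q0-b->q2 q1-a->q3 q1-b->q1 q2-a->q4 q2-b->q2 q3-a->q0 q3-b->q3 q4-a->q5 q4-b->q1 q5-a->q0 q5-b->q6 q6-a->q0 q6-b->q3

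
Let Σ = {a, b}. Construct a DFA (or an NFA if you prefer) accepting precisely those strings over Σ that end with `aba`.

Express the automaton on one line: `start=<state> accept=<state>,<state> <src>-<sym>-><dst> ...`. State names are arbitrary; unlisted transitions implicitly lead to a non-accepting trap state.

Let each state record the length of the longest suffix of the input read so far that is also a prefix of `aba`. q1 means the last symbol is `a`; q2 means the last 2 symbols are `ab`; q3 means the last 3 symbols are `aba`. Accept only at q3, where the string currently ends in `aba`.
4 states suffice.
        a   b  
>  q0   q1  q0 
   q1   q1  q2 
   q2   q3  q0 
 * q3   q1  q2 
(> = start, * = accepting)

start=q0 accept=q3 q0-a->q1 q0-b->q0 q1-a->q1 q1-b->q2 q2-a->q3 q2-b->q0 q3-a->q1 q3-b->q2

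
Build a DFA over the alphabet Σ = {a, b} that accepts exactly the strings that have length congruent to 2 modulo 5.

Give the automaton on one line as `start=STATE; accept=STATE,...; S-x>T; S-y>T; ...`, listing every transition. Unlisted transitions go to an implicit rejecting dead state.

Only the length mod 5 matters, so use a 5-cycle: from any state, every input symbol moves to the next state, wrapping q4 back to q0. Mark q2 accepting.
        a   b  
>  q0   q1  q1 
   q1   q2  q2 
 * q2   q3  q3 
   q3   q4  q4 
   q4   q0  q0 
(> = start, * = accepting)

start=q0; accept=q2; q0-a>q1; q0-b>q1; q1-a>q2; q1-b>q2; q2-a>q3; q2-b>q3; q3-a>q4; q3-b>q4; q4-a>q0; q4-b>q0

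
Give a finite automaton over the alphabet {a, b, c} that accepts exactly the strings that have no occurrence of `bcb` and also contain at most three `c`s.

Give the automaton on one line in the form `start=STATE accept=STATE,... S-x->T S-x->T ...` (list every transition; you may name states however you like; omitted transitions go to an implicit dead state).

Handle the two conditions separately and then intersect. The first has 4 states tracking partial matches of the forbidden pattern `bcb`; the second has 5 states tracking the count of `c`s, saturating at 4. A product state is a pair (one from each), accepting exactly when both do. Equivalent product states are then merged.
An 11-state machine:
          a    b    c  
>* s0     s0   s1   s2 
 * s1     s0   s1   s3 
 * s2     s2   s4   s5 
 * s3     s2   s6   s5 
 * s4     s2   s4   s7 
 * s5     s5   s8   s9 
   s6     s6   s6   s6 
 * s7     s5   s6   s9 
 * s8     s5   s8  s10 
 * s9     s9   s9   s6 
 * s10    s9   s6   s6 
(> = start, * = accepting)

start=s0 accept=s0,s1,s2,s3,s4,s5,s7,s8,s9,s10 s0-a->s0 s0-b->s1 s0-c->s2 s1-a->s0 s1-b->s1 s1-c->s3 s2-a->s2 s2-b->s4 s2-c->s5 s3-a->s2 s3-b->s6 s3-c->s5 s4-a->s2 s4-b->s4 s4-c->s7 s5-a->s5 s5-b->s8 s5-c->s9 s6-a->s6 s6-b->s6 s6-c->s6 s7-a->s5 s7-b->s6 s7-c->s9 s8-a->s5 s8-b->s8 s8-c->s10 s9-a->s9 s9-b->s9 s9-c->s6 s10-a->s9 s10-b->s6 s10-c->s6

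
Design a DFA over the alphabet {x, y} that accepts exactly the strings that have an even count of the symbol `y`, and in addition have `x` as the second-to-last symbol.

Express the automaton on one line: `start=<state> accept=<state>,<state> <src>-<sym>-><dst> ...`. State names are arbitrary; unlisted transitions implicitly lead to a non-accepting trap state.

start=q0 accept=q3,q5 q0-x->q1 q0-y->q2 q1-x->q3 q1-y->q2 q2-x->q4 q2-y->q0 q3-x->q3 q3-y->q2 q4-x->q4 q4-y->q5 q5-x->q1 q5-y->q2

Run two small machines in parallel and take their product. The first has 2 states tracking the count of `y`s modulo 2; the second has 7 states tracking the last 2 symbols read. A product state is a pair (one from each), accepting exactly when both do. Equivalent product states are then merged.
        x   y  
>  q0   q1  q2 
   q1   q3  q2 
   q2   q4  q0 
 * q3   q3  q2 
   q4   q4  q5 
 * q5   q1  q2 
(> = start, * = accepting)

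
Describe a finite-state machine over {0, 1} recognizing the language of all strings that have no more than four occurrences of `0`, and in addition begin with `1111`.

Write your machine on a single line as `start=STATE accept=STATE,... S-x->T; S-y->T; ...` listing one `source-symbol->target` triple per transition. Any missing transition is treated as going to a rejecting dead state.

start=s0; accept=s8,s10,s11,s12,s13; s0-0->s1; s0-1->s2; s1-0->s3; s1-1->s1; s2-0->s1; s2-1->s4; s3-0->s5; s3-1->s3; s4-0->s1; s4-1->s6; s5-0->s7; s5-1->s5; s6-0->s1; s6-1->s8; s7-0->s9; s7-1->s7; s8-0->s10; s8-1->s8; s9-0->s9; s9-1->s9; s10-0->s11; s10-1->s10; s11-0->s12; s11-1->s11; s12-0->s13; s12-1->s12; s13-0->s14; s13-1->s13; s14-0->s14; s14-1->s14

Handle the two conditions separately and then intersect. The first has 6 states tracking the count of `0`s, saturating at 5; the second has 6 states tracking whether the input so far still matches the prefix `1111`. A product state is a pair (one from each), accepting exactly when both do.
A 15-state machine:
          0    1  
>  s0     s1   s2 
   s1     s3   s1 
   s2     s1   s4 
   s3     s5   s3 
   s4     s1   s6 
   s5     s7   s5 
   s6     s1   s8 
   s7     s9   s7 
 * s8    s10   s8 
   s9     s9   s9 
 * s10   s11  s10 
 * s11   s12  s11 
 * s12   s13  s12 
 * s13   s14  s13 
   s14   s14  s14 
(> = start, * = accepting)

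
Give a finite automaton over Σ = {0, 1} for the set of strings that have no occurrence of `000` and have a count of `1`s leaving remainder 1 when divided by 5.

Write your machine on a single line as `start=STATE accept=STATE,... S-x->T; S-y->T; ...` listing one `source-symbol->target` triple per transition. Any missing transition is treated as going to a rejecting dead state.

start=s0; accept=s2,s4,s7; s0-0->s1; s0-1->s2; s1-0->s3; s1-1->s2; s2-0->s4; s2-1->s5; s3-0->s6; s3-1->s2; s4-0->s7; s4-1->s5; s5-0->s8; s5-1->s9; s6-0->s6; s6-1->s10; s7-0->s10; s7-1->s5; s8-0->s11; s8-1->s9; s9-0->s12; s9-1->s13; s10-0->s10; s10-1->s14; s11-0->s14; s11-1->s9; s12-0->s15; s12-1->s13; s13-0->s16; s13-1->s0; s14-0->s14; s14-1->s17; s15-0->s17; s15-1->s13; s16-0->s18; s16-1->s0; s17-0->s17; s17-1->s19; s18-0->s19; s18-1->s0; s19-0->s19; s19-1->s6

Handle the two conditions separately and then intersect. The first has 4 states tracking partial matches of the forbidden pattern `000`; the second has 5 states tracking the count of `1`s modulo 5. A product state is a pair (one from each), accepting exactly when both do.
With 20 states:
          0    1  
>  s0     s1   s2 
   s1     s3   s2 
 * s2     s4   s5 
   s3     s6   s2 
 * s4     s7   s5 
   s5     s8   s9 
   s6     s6  s10 
 * s7    s10   s5 
   s8    s11   s9 
   s9    s12  s13 
   s10   s10  s14 
   s11   s14   s9 
   s12   s15  s13 
   s13   s16   s0 
   s14   s14  s17 
   s15   s17  s13 
   s16   s18   s0 
   s17   s17  s19 
   s18   s19   s0 
   s19   s19   s6 
(> = start, * = accepting)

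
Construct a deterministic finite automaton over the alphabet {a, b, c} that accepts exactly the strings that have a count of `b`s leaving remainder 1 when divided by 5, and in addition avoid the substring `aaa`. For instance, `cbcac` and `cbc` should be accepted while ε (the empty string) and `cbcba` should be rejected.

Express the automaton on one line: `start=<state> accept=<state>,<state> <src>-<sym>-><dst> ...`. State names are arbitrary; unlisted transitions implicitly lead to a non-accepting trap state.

start=s0 accept=s2,s4,s7 s0-a->s1 s0-b->s2 s0-c->s0 s1-a->s3 s1-b->s2 s1-c->s0 s2-a->s4 s2-b->s5 s2-c->s2 s3-a->s6 s3-b->s2 s3-c->s0 s4-a->s7 s4-b->s5 s4-c->s2 s5-a->s8 s5-b->s9 s5-c->s5 s6-a->s6 s6-b->s6 s6-c->s6 s7-a->s6 s7-b->s5 s7-c->s2 s8-a->s10 s8-b->s9 s8-c->s5 s9-a->s11 s9-b->s12 s9-c->s9 s10-a->s6 s10-b->s9 s10-c->s5 s11-a->s13 s11-b->s12 s11-c->s9 s12-a->s14 s12-b->s0 s12-c->s12 s13-a->s6 s13-b->s12 s13-c->s9 s14-a->s15 s14-b->s0 s14-c->s12 s15-a->s6 s15-b->s0 s15-c->s12

Build one automaton per condition and run them in lockstep. The first has 5 states tracking the count of `b`s modulo 5; the second has 4 states tracking partial matches of the forbidden pattern `aaa`. A product state is a pair (one from each), accepting exactly when both do. Equivalent product states are then merged.
A 16-state machine:
          a    b    c  
>  s0     s1   s2   s0 
   s1     s3   s2   s0 
 * s2     s4   s5   s2 
   s3     s6   s2   s0 
 * s4     s7   s5   s2 
   s5     s8   s9   s5 
   s6     s6   s6   s6 
 * s7     s6   s5   s2 
   s8    s10   s9   s5 
   s9    s11  s12   s9 
   s10    s6   s9   s5 
   s11   s13  s12   s9 
   s12   s14   s0  s12 
   s13    s6  s12   s9 
   s14   s15   s0  s12 
   s15    s6   s0  s12 
(> = start, * = accepting)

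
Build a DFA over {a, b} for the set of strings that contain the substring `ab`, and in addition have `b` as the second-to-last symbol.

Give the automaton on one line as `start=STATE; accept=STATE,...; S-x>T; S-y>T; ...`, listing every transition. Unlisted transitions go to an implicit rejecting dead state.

Build one automaton per condition and run them in lockstep. One (3 states) tracks whether and how much of `ab` has been seen; the other (7 states) tracks the last 2 symbols read. Each combined state is a pair, one component from each; accept when both components accept.
With 10 states:
        a   b  
>  S0   S1  S2 
   S1   S3  S4 
   S2   S5  S6 
   S3   S3  S4 
   S4   S7  S8 
   S5   S3  S4 
   S6   S5  S6 
 * S7   S9  S4 
 * S8   S7  S8 
   S9   S9  S4 
(> = start, * = accepting)

start=S0; accept=S7,S8; S0-a>S1; S0-b>S2; S1-a>S3; S1-b>S4; S2-a>S5; S2-b>S6; S3-a>S3; S3-b>S4; S4-a>S7; S4-b>S8; S5-a>S3; S5-b>S4; S6-a>S5; S6-b>S6; S7-a>S9; S7-b>S4; S8-a>S7; S8-b>S8; S9-a>S9; S9-b>S4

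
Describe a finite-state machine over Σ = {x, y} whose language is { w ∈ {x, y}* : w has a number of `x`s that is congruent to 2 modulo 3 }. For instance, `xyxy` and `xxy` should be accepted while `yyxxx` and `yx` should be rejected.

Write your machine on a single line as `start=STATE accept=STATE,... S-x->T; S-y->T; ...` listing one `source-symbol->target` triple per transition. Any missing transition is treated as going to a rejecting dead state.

start=q0; accept=q2; q0-x->q1; q0-y->q0; q1-x->q2; q1-y->q1; q2-x->q0; q2-y->q2

The only thing that matters is how many `x`s have appeared, reduced mod 3. Use one state per residue: q0 for 0, …, q2 for 2. Reading `x` moves to the next residue; anything else stays put. q2 is accepting.
3 states suffice.
        x   y  
>  q0   q1  q0 
   q1   q2  q1 
 * q2   q0  q2 
(> = start, * = accepting)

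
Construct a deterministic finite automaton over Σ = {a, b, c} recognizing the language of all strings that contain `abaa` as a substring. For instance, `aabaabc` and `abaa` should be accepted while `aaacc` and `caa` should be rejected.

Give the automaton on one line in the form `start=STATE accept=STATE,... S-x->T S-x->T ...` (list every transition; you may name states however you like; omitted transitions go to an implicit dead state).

start=q0 accept=q4 q0-a->q1 q0-b->q0 q0-c->q0 q1-a->q1 q1-b->q2 q1-c->q0 q2-a->q3 q2-b->q0 q2-c->q0 q3-a->q4 q3-b->q2 q3-c->q0 q4-a->q4 q4-b->q4 q4-c->q4

States q0..q3 record the length of the longest prefix of `abaa` that matches the current input suffix. Reaching q4 means `abaa` has been seen, and we stay there forever. Accept from q4.
        a   b   c  
>  q0   q1  q0  q0 
   q1   q1  q2  q0 
   q2   q3  q0  q0 
   q3   q4  q2  q0 
 * q4   q4  q4  q4 
(> = start, * = accepting)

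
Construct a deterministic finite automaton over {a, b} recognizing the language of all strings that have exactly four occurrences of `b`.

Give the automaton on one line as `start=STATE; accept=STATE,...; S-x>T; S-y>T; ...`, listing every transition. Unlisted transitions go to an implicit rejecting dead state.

start=q0; accept=q4; q0-a>q0; q0-b>q1; q1-a>q1; q1-b>q2; q2-a>q2; q2-b>q3; q3-a>q3; q3-b>q4; q4-a>q4; q4-b>q5; q5-a>q5; q5-b>q5

Count `b`s, saturating at 5: states q0 through q4 mean 0 through 4 `b`s seen; q5 means more than 4. Each `b` increments (capped at q5); other symbols loop. Accept from {q4}.
With 6 states:
        a   b  
>  q0   q0  q1 
   q1   q1  q2 
   q2   q2  q3 
   q3   q3  q4 
 * q4   q4  q5 
   q5   q5  q5 
(> = start, * = accepting)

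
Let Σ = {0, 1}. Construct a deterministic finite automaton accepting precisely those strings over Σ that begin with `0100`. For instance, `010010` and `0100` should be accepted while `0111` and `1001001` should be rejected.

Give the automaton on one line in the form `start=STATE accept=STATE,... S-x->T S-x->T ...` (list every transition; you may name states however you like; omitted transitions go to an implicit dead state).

start=q0 accept=q4 q0-0->q1 q0-1->q5 q1-0->q5 q1-1->q2 q2-0->q3 q2-1->q5 q3-0->q4 q3-1->q5 q4-0->q4 q4-1->q4 q5-0->q5 q5-1->q5

Walk along `0100` while the input agrees: from q0 take `0` to q1, and so on. Any deviation drops to the rejecting sink q5. Once q4 is reached the prefix is confirmed and every continuation is accepted.
6 states suffice.
        0   1  
>  q0   q1  q5 
   q1   q5  q2 
   q2   q3  q5 
   q3   q4  q5 
 * q4   q4  q4 
   q5   q5  q5 
(> = start, * = accepting)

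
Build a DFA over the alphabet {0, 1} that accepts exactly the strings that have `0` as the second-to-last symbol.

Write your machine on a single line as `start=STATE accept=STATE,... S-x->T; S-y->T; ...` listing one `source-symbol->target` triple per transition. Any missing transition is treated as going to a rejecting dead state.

Because acceptance depends on a position counted from the end, the machine has to buffer the most recent 2 symbols. Make each state the string of the last up-to-2 symbols read; on input `x` shift the window left and append `x`. Accept when the buffered window has length 2 and begins with `0`.
        0   1  
>  S0   S1  S2 
   S1   S3  S4 
   S2   S5  S6 
 * S3   S3  S4 
 * S4   S5  S6 
   S5   S3  S4 
   S6   S5  S6 
(> = start, * = accepting)

start=S0; accept=S3,S4; S0-0->S1; S0-1->S2; S1-0->S3; S1-1->S4; S2-0->S5; S2-1->S6; S3-0->S3; S3-1->S4; S4-0->S5; S4-1->S6; S5-0->S3; S5-1->S4; S6-0->S5; S6-1->S6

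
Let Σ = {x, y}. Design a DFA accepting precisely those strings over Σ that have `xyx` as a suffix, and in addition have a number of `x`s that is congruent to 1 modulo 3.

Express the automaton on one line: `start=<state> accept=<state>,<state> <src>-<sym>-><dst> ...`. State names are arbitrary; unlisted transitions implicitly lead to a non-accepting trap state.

start=q0 accept=q5 q0-x->q1 q0-y->q0 q1-x->q2 q1-y->q1 q2-x->q3 q2-y->q2 q3-x->q1 q3-y->q4 q4-x->q5 q4-y->q0 q5-x->q2 q5-y->q1

Run two small machines in parallel and take their product. The first has 4 states tracking how much of the suffix `xyx` has currently been matched; the second has 3 states tracking the count of `x`s modulo 3. A product state is a pair (one from each), accepting exactly when both do. After merging equivalent states the machine shrinks.
With 6 states:
        x   y  
>  q0   q1  q0 
   q1   q2  q1 
   q2   q3  q2 
   q3   q1  q4 
   q4   q5  q0 
 * q5   q2  q1 
(> = start, * = accepting)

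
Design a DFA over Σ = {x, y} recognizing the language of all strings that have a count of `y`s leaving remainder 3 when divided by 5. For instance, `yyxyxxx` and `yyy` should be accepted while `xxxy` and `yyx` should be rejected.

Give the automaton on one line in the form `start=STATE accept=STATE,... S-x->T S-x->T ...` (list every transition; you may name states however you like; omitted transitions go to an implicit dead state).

start=S0 accept=S3 S0-x->S0 S0-y->S1 S1-x->S1 S1-y->S2 S2-x->S2 S2-y->S3 S3-x->S3 S3-y->S4 S4-x->S4 S4-y->S0

Keep the running count of `y`s modulo 5: each `y` advances along the cycle S0 → S1 → S2 → S3 → S4 → S0 while other symbols loop. Accept at S3.
With 5 states:
        x   y  
>  S0   S0  S1 
   S1   S1  S2 
   S2   S2  S3 
 * S3   S3  S4 
   S4   S4  S0 
(> = start, * = accepting)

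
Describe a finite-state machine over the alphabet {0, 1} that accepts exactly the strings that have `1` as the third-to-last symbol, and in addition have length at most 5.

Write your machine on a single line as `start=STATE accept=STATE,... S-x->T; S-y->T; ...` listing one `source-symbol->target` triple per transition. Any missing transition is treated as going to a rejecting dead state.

Build one automaton per condition and run them in lockstep. One (15 states) tracks the last 3 symbols read; the other (7 states) tracks the input length, saturating at 6. Each combined state is a pair, one component from each; accept when both components accept. After merging equivalent states the machine shrinks.
          0    1  
>  q0     q1   q2 
   q1     q3   q4 
   q2     q5   q6 
   q3     q7   q8 
   q4     q9  q10 
   q5    q11  q12 
   q6    q13  q14 
   q7     q7   q7 
   q8     q9   q9 
   q9    q11  q11 
   q10   q13  q13 
 * q11    q7   q7 
 * q12    q9   q9 
 * q13   q11  q11 
 * q14   q13  q13 
(> = start, * = accepting)

start=q0; accept=q11,q12,q13,q14; q0-0->q1; q0-1->q2; q1-0->q3; q1-1->q4; q2-0->q5; q2-1->q6; q3-0->q7; q3-1->q8; q4-0->q9; q4-1->q10; q5-0->q11; q5-1->q12; q6-0->q13; q6-1->q14; q7-0->q7; q7-1->q7; q8-0->q9; q8-1->q9; q9-0->q11; q9-1->q11; q10-0->q13; q10-1->q13; q11-0->q7; q11-1->q7; q12-0->q9; q12-1->q9; q13-0->q11; q13-1->q11; q14-0->q13; q14-1->q13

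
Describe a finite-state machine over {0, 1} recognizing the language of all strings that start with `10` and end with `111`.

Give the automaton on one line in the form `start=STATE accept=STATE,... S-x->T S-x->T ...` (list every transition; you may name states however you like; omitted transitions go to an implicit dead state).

Run two small machines in parallel and take their product. One (4 states) tracks whether the input so far still matches the prefix `10`; the other (4 states) tracks how much of the suffix `111` has currently been matched. Each combined state is a pair, one component from each; accept when both components accept. Equivalent product states are then merged.
With 7 states:
        0   1  
>  S0   S1  S2 
   S1   S1  S1 
   S2   S3  S1 
   S3   S3  S4 
   S4   S3  S5 
   S5   S3  S6 
 * S6   S3  S6 
(> = start, * = accepting)

start=S0 accept=S6 S0-0->S1 S0-1->S2 S1-0->S1 S1-1->S1 S2-0->S3 S2-1->S1 S3-0->S3 S3-1->S4 S4-0->S3 S4-1->S5 S5-0->S3 S5-1->S6 S6-0->S3 S6-1->S6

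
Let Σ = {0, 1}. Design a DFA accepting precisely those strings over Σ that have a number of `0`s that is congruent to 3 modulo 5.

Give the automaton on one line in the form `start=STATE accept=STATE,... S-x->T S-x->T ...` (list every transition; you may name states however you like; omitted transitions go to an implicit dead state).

The only thing that matters is how many `0`s have appeared, reduced mod 5. Use one state per residue: q0 for 0, …, q4 for 4. Reading `0` moves to the next residue; anything else stays put. q3 is accepting.
5 states suffice.
        0   1  
>  q0   q1  q0 
   q1   q2  q1 
   q2   q3  q2 
 * q3   q4  q3 
   q4   q0  q4 
(> = start, * = accepting)

start=q0 accept=q3 q0-0->q1 q0-1->q0 q1-0->q2 q1-1->q1 q2-0->q3 q2-1->q2 q3-0->q4 q3-1->q3 q4-0->q0 q4-1->q4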